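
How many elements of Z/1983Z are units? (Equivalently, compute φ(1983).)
Z/1983Z has φ(1983) = 1320 units

An element a ∈ Z/1983Z is a unit iff gcd(a, 1983) = 1, so the number of units is φ(1983). φ is multiplicative, with φ(p^e) = p^e − p^(e−1). Factorise 1983 = 3 · 661. Then
  φ(1983) = (3 − 1) · (661 − 1) = 2 · 660 = 1320.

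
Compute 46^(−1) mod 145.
Apply the extended Euclidean algorithm to (145, 46), tracking rows (r, s, t) with s·145 + t·46 = r. Each division r_prev = q·r_cur + r_new produces the new row as (previous row) − q·(current row):
  row A: (145, 1, 0)   [1·145 + 0·46 = 145]
  row B: (46, 0, 1)   [0·145 + 1·46 = 46]
  145 = 3·46 + 7   → row C = row A − 3·row B = (7, 1, −3)   [check: 1·145 − 3·46 = 7]
  46 = 6·7 + 4   → row D = row B − 6·row C = (4, −6, 19)   [check: −6·145 + 19·46 = 4]
  7 = 1·4 + 3   → row E = row C − 1·row D = (3, 7, −22)   [check: 7·145 − 22·46 = 3]
  4 = 1·3 + 1   → row F = row D − 1·row E = (1, −13, 41)   [check: −13·145 + 41·46 = 1]
  3 = 3·1 + 0   → remainder 0, stop. gcd = 1 (last nonzero row F).
The gcd is 1, so 46 is invertible mod 145. The last nonzero row gives −13·145 + 41·46 = 1, so t = 41. So 46^(−1) ≡ 41 (mod 145). Verify: 46 · 41 = 1886 ≡ 1 (mod 145). ✓

Final answer: 46^(−1) ≡ 41 (mod 145)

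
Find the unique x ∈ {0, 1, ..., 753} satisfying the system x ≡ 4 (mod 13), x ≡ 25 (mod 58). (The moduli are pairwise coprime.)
The moduli 13, 58 are pairwise coprime, so by the CRT there is a unique solution mod 13·58 = 754.
Solve by successive substitution. Start with x ≡ 4 (mod 13).
  Combine with x ≡ 25 (mod 58): write x = 4 + 13·t and require 4 + 13·t ≡ 25 (mod 58), i.e. 13·t ≡ 25 − 4 ≡ 21 (mod 58). Since 13^(−1) ≡ 9 (mod 58), t ≡ 9·21 ≡ 15 (mod 58). So x ≡ 4 + 13·15 = 199 (mod 754).
Unique solution in [0, 754): x = 199.

Final answer: x ≡ 199 (mod 754); the representative in [0, 754) is 199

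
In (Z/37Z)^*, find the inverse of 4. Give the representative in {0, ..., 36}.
Apply the extended Euclidean algorithm to (37, 4), tracking rows (r, s, t) with s·37 + t·4 = r. Each division r_prev = q·r_cur + r_new produces the new row as (previous row) − q·(current row):
  row A: (37, 1, 0)   [1·37 + 0·4 = 37]
  row B: (4, 0, 1)   [0·37 + 1·4 = 4]
  37 = 9·4 + 1   → row C = row A − 9·row B = (1, 1, −9)   [check: 1·37 − 9·4 = 1]
  4 = 4·1 + 0   → remainder 0, stop. gcd = 1 (last nonzero row C).
The gcd is 1, so 4 is invertible mod 37. The last nonzero row gives 1·37 − 9·4 = 1, so t = −9. So 4^(−1) ≡ −9 ≡ 28 (mod 37). Verify: 4 · 28 = 112 ≡ 1 (mod 37). ✓

Final answer: 4^(−1) ≡ 28 (mod 37)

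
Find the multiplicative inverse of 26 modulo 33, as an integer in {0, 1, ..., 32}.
26^(−1) ≡ 14 (mod 33)

Apply the extended Euclidean algorithm to (33, 26), tracking rows (r, s, t) with s·33 + t·26 = r. Each division r_prev = q·r_cur + r_new produces the new row as (previous row) − q·(current row):
  row A: (33, 1, 0)   [1·33 + 0·26 = 33]
  row B: (26, 0, 1)   [0·33 + 1·26 = 26]
  33 = 1·26 + 7   → row C = row A − 1·row B = (7, 1, −1)   [check: 1·33 − 1·26 = 7]
  26 = 3·7 + 5   → row D = row B − 3·row C = (5, −3, 4)   [check: −3·33 + 4·26 = 5]
  7 = 1·5 + 2   → row E = row C − 1·row D = (2, 4, −5)   [check: 4·33 − 5·26 = 2]
  5 = 2·2 + 1   → row F = row D − 2·row E = (1, −11, 14)   [check: −11·33 + 14·26 = 1]
  2 = 2·1 + 0   → remainder 0, stop. gcd = 1 (last nonzero row F).
The gcd is 1, so 26 is invertible mod 33. The last nonzero row gives −11·33 + 14·26 = 1, so t = 14. So 26^(−1) ≡ 14 (mod 33). Verify: 26 · 14 = 364 ≡ 1 (mod 33). ✓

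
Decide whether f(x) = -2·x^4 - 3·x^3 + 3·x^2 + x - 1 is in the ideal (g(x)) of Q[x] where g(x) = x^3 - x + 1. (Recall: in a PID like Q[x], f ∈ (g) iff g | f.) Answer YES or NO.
NO

In Q[x] the ideal (g) consists of all multiples of g, so f ∈ (g) iff g | f, i.e. iff the remainder of f on division by g is 0. Divide f by g (g is monic, so eliminate the leading term of the running remainder at each step):
  leading term -2·x^4: subtract (-2·x)·g(x) = -2·x^4 + 2·x^2 - 2·x, leaving -3·x^3 + x^2 + 3·x - 1
  leading term -3·x^3: subtract (-3)·g(x) = -3·x^3 + 3·x - 3, leaving x^2 + 2
The remainder r(x) = x^2 + 2 ≠ 0 (and deg r < deg g), so g ∤ f, i.e. f ∉ (g).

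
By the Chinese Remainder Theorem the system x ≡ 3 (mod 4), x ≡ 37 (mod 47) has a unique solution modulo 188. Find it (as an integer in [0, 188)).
x ≡ 131 (mod 188); the representative in [0, 188) is 131

The moduli 4, 47 are pairwise coprime, so by the CRT there is a unique solution mod 4·47 = 188.
Solve by successive substitution. Start with x ≡ 3 (mod 4).
  Combine with x ≡ 37 (mod 47): write x = 3 + 4·t and require 3 + 4·t ≡ 37 (mod 47), i.e. 4·t ≡ 37 − 3 ≡ 34 (mod 47). Since 4^(−1) ≡ 12 (mod 47), t ≡ 12·34 ≡ 32 (mod 47). So x ≡ 3 + 4·32 = 131 (mod 188).
Unique solution in [0, 188): x = 131.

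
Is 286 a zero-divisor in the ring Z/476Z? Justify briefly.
YES

gcd(286, 476) = 2 > 1, so 286 is not a unit in Z/476Z. In Z/nZ every nonzero non-unit is a zero-divisor: explicitly, take b = 476/gcd = 238 ≠ 0 (mod 476); then 286·238 = 68068 = 143·476, i.e. 286·238 ≡ 0 (mod 476). So 286 is a zero-divisor.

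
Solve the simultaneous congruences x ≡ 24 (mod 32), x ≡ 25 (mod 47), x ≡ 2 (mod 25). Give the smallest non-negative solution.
The moduli 32, 47, 25 are pairwise coprime, so by the CRT there is a unique solution mod 32·47·25 = 37600.
Solve by successive substitution. Start with x ≡ 24 (mod 32).
  Combine with x ≡ 25 (mod 47): write x = 24 + 32·t and require 24 + 32·t ≡ 25 (mod 47), i.e. 32·t ≡ 25 − 24 ≡ 1 (mod 47). Since 32^(−1) ≡ 25 (mod 47), t ≡ 25·1 ≡ 25 (mod 47). So x ≡ 24 + 32·25 = 824 (mod 1504).
  Combine with x ≡ 2 (mod 25): write x = 824 + 1504·t and require 824 + 1504·t ≡ 2 (mod 25), i.e. 1504·t ≡ 2 − 824 ≡ 3 (mod 25). Since 1504^(−1) ≡ 19 (mod 25) (1504 ≡ 4 (mod 25)), t ≡ 19·3 ≡ 7 (mod 25). So x ≡ 824 + 1504·7 = 11352 (mod 37600).
Unique solution in [0, 37600): x = 11352.

Final answer: x ≡ 11352 (mod 37600); the representative in [0, 37600) is 11352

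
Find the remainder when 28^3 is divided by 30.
Use repeated squaring. Binary(3) = 11. Walk through the bits of the exponent 3 left-to-right: at each bit after the leading one, square the running value, then multiply by 28 if the bit is 1 (always reducing mod 30):
  bit 1 = 1 (leading): start with 28.
  bit 2 = 1: square 28^2 = 784 ≡ 4; bit is 1, so multiply 4·28 = 112 ≡ 22 (mod 30).
Final value: 28^3 ≡ 22 (mod 30).

Final answer: 22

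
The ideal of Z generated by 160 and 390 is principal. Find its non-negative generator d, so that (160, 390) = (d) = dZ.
In the PID Z, (a, b) is generated by gcd(a, b). Compute gcd(390, 160) with the extended Euclidean algorithm, tracking rows (r, s, t) with s·390 + t·160 = r:
  row A: (390, 1, 0)   [1·390 + 0·160 = 390]
  row B: (160, 0, 1)   [0·390 + 1·160 = 160]
  390 = 2·160 + 70   → row C = row A − 2·row B = (70, 1, −2)   [check: 1·390 − 2·160 = 70]
  160 = 2·70 + 20   → row D = row B − 2·row C = (20, −2, 5)   [check: −2·390 + 5·160 = 20]
  70 = 3·20 + 10   → row E = row C − 3·row D = (10, 7, −17)   [check: 7·390 − 17·160 = 10]
  20 = 2·10 + 0   → remainder 0, stop. gcd = 10 (last nonzero row E).
So gcd(160, 390) = 10, with Bézout identity 7·390 − 17·160 = 10. Containment (⊇): the Bézout identity exhibits 10 as an element of (160, 390), giving (10) ⊆ (160, 390). Containment (⊆): since 10 | 160 and 10 | 390 (160 = 10·16, 390 = 10·39), every Z-linear combination of 160 and 390 is divisible by 10, so (160, 390) ⊆ (10). Therefore (160, 390) = (10), d = 10.

Final answer: (160, 390) = (10); d = 10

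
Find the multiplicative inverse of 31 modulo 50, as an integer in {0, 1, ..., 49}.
31^(−1) ≡ 21 (mod 50)

Apply the extended Euclidean algorithm to (50, 31), tracking rows (r, s, t) with s·50 + t·31 = r. Each division r_prev = q·r_cur + r_new produces the new row as (previous row) − q·(current row):
  row A: (50, 1, 0)   [1·50 + 0·31 = 50]
  row B: (31, 0, 1)   [0·50 + 1·31 = 31]
  50 = 1·31 + 19   → row C = row A − 1·row B = (19, 1, −1)   [check: 1·50 − 1·31 = 19]
  31 = 1·19 + 12   → row D = row B − 1·row C = (12, −1, 2)   [check: −1·50 + 2·31 = 12]
  19 = 1·12 + 7   → row E = row C − 1·row D = (7, 2, −3)   [check: 2·50 − 3·31 = 7]
  12 = 1·7 + 5   → row F = row D − 1·row E = (5, −3, 5)   [check: −3·50 + 5·31 = 5]
  7 = 1·5 + 2   → row G = row E − 1·row F = (2, 5, −8)   [check: 5·50 − 8·31 = 2]
  5 = 2·2 + 1   → row H = row F − 2·row G = (1, −13, 21)   [check: −13·50 + 21·31 = 1]
  2 = 2·1 + 0   → remainder 0, stop. gcd = 1 (last nonzero row H).
The gcd is 1, so 31 is invertible mod 50. The last nonzero row gives −13·50 + 21·31 = 1, so t = 21. So 31^(−1) ≡ 21 (mod 50). Verify: 31 · 21 = 651 ≡ 1 (mod 50). ✓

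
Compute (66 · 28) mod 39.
Reduce the factors first: 66 ≡ 27 (mod 39), so 66 · 28 ≡ 27 · 28 (mod 39). 27 · 28 = 756. Dividing by 39: 756 = 19·39 + 15. So (66 · 28) mod 39 = 15.

Final answer: 15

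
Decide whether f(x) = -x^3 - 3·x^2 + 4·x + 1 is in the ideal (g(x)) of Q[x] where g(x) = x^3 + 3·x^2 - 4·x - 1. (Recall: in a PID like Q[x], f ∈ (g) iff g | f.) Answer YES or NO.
In Q[x] the ideal (g) consists of all multiples of g, so f ∈ (g) iff g | f, i.e. iff the remainder of f on division by g is 0. Divide f by g (g is monic, so eliminate the leading term of the running remainder at each step):
  leading term -x^3: subtract (-1)·g(x) = -x^3 - 3·x^2 + 4·x + 1, leaving 0
The remainder is 0, so f(x) = g(x) · h(x) with h(x) = -1. Hence g | f, i.e. f ∈ (g).

Final answer: YES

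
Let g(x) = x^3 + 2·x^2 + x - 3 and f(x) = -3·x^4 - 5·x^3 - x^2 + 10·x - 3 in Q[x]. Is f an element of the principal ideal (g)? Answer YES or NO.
In Q[x] the ideal (g) consists of all multiples of g, so f ∈ (g) iff g | f, i.e. iff the remainder of f on division by g is 0. Divide f by g (g is monic, so eliminate the leading term of the running remainder at each step):
  leading term -3·x^4: subtract (-3·x)·g(x) = -3·x^4 - 6·x^3 - 3·x^2 + 9·x, leaving x^3 + 2·x^2 + x - 3
  leading term x^3: subtract (1)·g(x) = x^3 + 2·x^2 + x - 3, leaving 0
The remainder is 0, so f(x) = g(x) · h(x) with h(x) = 1 - 3·x. Hence g | f, i.e. f ∈ (g).

Final answer: YES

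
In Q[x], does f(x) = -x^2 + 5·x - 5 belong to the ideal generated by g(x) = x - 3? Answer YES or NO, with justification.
In Q[x] the ideal (g) consists of all multiples of g, so f ∈ (g) iff g | f, i.e. iff the remainder of f on division by g is 0. Divide f by g (g is monic, so eliminate the leading term of the running remainder at each step):
  leading term -x^2: subtract (-x)·g(x) = -x^2 + 3·x, leaving 2·x - 5
  leading term 2·x: subtract (2)·g(x) = 2·x - 6, leaving 1
The remainder r(x) = 1 ≠ 0 (and deg r < deg g), so g ∤ f, i.e. f ∉ (g).

Final answer: NO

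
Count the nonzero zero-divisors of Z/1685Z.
Z/1685Z has 340 nonzero zero-divisors

In Z/1685Z each nonzero element is either a unit (gcd with 1685 is 1) or a zero-divisor (gcd > 1). The number of units is φ(1685): factorise 1685 = 5 · 337, so φ(1685) = (5 − 1) · (337 − 1) = 4 · 336 = 1344. The nonzero elements number 1685 − 1 = 1684. Hence the nonzero zero-divisors number 1684 − 1344 = 340.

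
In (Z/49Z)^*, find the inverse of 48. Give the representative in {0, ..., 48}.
48^(−1) ≡ 48 (mod 49)

Apply the extended Euclidean algorithm to (49, 48), tracking rows (r, s, t) with s·49 + t·48 = r. Each division r_prev = q·r_cur + r_new produces the new row as (previous row) − q·(current row):
  row A: (49, 1, 0)   [1·49 + 0·48 = 49]
  row B: (48, 0, 1)   [0·49 + 1·48 = 48]
  49 = 1·48 + 1   → row C = row A − 1·row B = (1, 1, −1)   [check: 1·49 − 1·48 = 1]
  48 = 48·1 + 0   → remainder 0, stop. gcd = 1 (last nonzero row C).
The gcd is 1, so 48 is invertible mod 49. The last nonzero row gives 1·49 − 1·48 = 1, so t = −1. So 48^(−1) ≡ −1 ≡ 48 (mod 49). Verify: 48 · 48 = 2304 ≡ 1 (mod 49). ✓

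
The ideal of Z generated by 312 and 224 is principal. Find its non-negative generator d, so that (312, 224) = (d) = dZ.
In the PID Z, (a, b) is generated by gcd(a, b). Compute gcd(312, 224) with the extended Euclidean algorithm, tracking rows (r, s, t) with s·312 + t·224 = r:
  row A: (312, 1, 0)   [1·312 + 0·224 = 312]
  row B: (224, 0, 1)   [0·312 + 1·224 = 224]
  312 = 1·224 + 88   → row C = row A − 1·row B = (88, 1, −1)   [check: 1·312 − 1·224 = 88]
  224 = 2·88 + 48   → row D = row B − 2·row C = (48, −2, 3)   [check: −2·312 + 3·224 = 48]
  88 = 1·48 + 40   → row E = row C − 1·row D = (40, 3, −4)   [check: 3·312 − 4·224 = 40]
  48 = 1·40 + 8   → row F = row D − 1·row E = (8, −5, 7)   [check: −5·312 + 7·224 = 8]
  40 = 5·8 + 0   → remainder 0, stop. gcd = 8 (last nonzero row F).
So gcd(312, 224) = 8, with Bézout identity −5·312 + 7·224 = 8. Containment (⊇): the Bézout identity exhibits 8 as an element of (312, 224), giving (8) ⊆ (312, 224). Containment (⊆): since 8 | 312 and 8 | 224 (312 = 8·39, 224 = 8·28), every Z-linear combination of 312 and 224 is divisible by 8, so (312, 224) ⊆ (8). Therefore (312, 224) = (8), d = 8.

Final answer: (312, 224) = (8); d = 8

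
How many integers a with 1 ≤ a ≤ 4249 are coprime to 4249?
3636

The number of a ∈ {1, ..., 4249} with gcd(a, 4249) = 1 is by definition Euler's totient φ(4249). φ is multiplicative, with φ(p^e) = p^e − p^(e−1). Factorise 4249 = 7 · 607. Then
  φ(4249) = (7 − 1) · (607 − 1) = 6 · 606 = 3636.
So there are 3636 such integers.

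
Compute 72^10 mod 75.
24

Use repeated squaring. Binary(10) = 1010. Walk through the bits of the exponent 10 left-to-right: at each bit after the leading one, square the running value, then multiply by 72 if the bit is 1 (always reducing mod 75):
  bit 1 = 1 (leading): start with 72.
  bit 2 = 0: square 72^2 = 5184 ≡ 9 (mod 75).
  bit 3 = 1: square 9^2 = 81 ≡ 6; bit is 1, so multiply 6·72 = 432 ≡ 57 (mod 75).
  bit 4 = 0: square 57^2 = 3249 ≡ 24 (mod 75).
Final value: 72^10 ≡ 24 (mod 75).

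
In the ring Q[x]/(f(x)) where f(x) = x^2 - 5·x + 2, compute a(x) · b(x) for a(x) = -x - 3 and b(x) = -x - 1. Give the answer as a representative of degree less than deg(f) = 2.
First multiply in Q[x] without reducing: a · b = x^2 + 4·x + 3. Now divide by f(x) = x^2 - 5·x + 2, eliminating the leading term at each step:
  leading term x^2: subtract (1)·f(x) = x^2 - 5·x + 2, leaving 9·x + 1
The degree is now < 2, so this is the remainder. Hence a · b ≡ 9·x + 1 in Q[x]/(f).

Final answer: a · b ≡ 9·x + 1 (mod f(x))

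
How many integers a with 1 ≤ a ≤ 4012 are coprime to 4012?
1856

The number of a ∈ {1, ..., 4012} with gcd(a, 4012) = 1 is by definition Euler's totient φ(4012). φ is multiplicative, with φ(p^e) = p^e − p^(e−1). Factorise 4012 = 2^2 · 17 · 59. Then
  φ(4012) = (2^2 − 2^1) · (17 − 1) · (59 − 1) = 2 · 16 · 58 = 1856.
So there are 1856 such integers.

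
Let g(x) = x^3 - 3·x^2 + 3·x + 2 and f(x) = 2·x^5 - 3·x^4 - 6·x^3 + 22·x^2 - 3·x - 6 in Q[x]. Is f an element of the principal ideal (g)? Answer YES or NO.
In Q[x] the ideal (g) consists of all multiples of g, so f ∈ (g) iff g | f, i.e. iff the remainder of f on division by g is 0. Divide f by g (g is monic, so eliminate the leading term of the running remainder at each step):
  leading term 2·x^5: subtract (2·x^2)·g(x) = 2·x^5 - 6·x^4 + 6·x^3 + 4·x^2, leaving 3·x^4 - 12·x^3 + 18·x^2 - 3·x - 6
  leading term 3·x^4: subtract (3·x)·g(x) = 3·x^4 - 9·x^3 + 9·x^2 + 6·x, leaving -3·x^3 + 9·x^2 - 9·x - 6
  leading term -3·x^3: subtract (-3)·g(x) = -3·x^3 + 9·x^2 - 9·x - 6, leaving 0
The remainder is 0, so f(x) = g(x) · h(x) with h(x) = 2·x^2 + 3·x - 3. Hence g | f, i.e. f ∈ (g).

Final answer: YES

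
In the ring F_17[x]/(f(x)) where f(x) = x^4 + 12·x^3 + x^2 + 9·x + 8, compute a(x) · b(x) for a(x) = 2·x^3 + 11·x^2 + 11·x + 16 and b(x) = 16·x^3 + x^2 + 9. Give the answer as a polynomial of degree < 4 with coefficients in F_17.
a · b ≡ 10·x^3 + 4·x^2 + 4 (mod f(x))

Multiply as integer polynomials: a · b = 32·x^6 + 178·x^5 + 187·x^4 + 285·x^3 + 115·x^2 + 99·x + 144. Reducing coefficients mod 17: a · b ≡ 15·x^6 + 8·x^5 + 13·x^3 + 13·x^2 + 14·x + 8. Now divide by f(x) = x^4 + 12·x^3 + x^2 + 9·x + 8 in F_17[x], eliminating the leading term at each step:
  leading term 15·x^6: subtract (15·x^2)·f(x) = 15·x^6 + 10·x^5 + 15·x^4 + 16·x^3 + x^2, leaving 15·x^5 + 2·x^4 + 14·x^3 + 12·x^2 + 14·x + 8 (coefficients mod 17)
  leading term 15·x^5: subtract (15·x)·f(x) = 15·x^5 + 10·x^4 + 15·x^3 + 16·x^2 + x, leaving 9·x^4 + 16·x^3 + 13·x^2 + 13·x + 8 (coefficients mod 17)
  leading term 9·x^4: subtract (9)·f(x) = 9·x^4 + 6·x^3 + 9·x^2 + 13·x + 4, leaving 10·x^3 + 4·x^2 + 4 (coefficients mod 17)
The degree is now < 4, so this is the remainder. Hence a · b ≡ 10·x^3 + 4·x^2 + 4 in F_17[x]/(f).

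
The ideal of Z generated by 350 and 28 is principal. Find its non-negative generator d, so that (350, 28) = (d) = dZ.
(350, 28) = (14); d = 14

In the PID Z, (a, b) is generated by gcd(a, b). Compute gcd(350, 28) with the extended Euclidean algorithm, tracking rows (r, s, t) with s·350 + t·28 = r:
  row A: (350, 1, 0)   [1·350 + 0·28 = 350]
  row B: (28, 0, 1)   [0·350 + 1·28 = 28]
  350 = 12·28 + 14   → row C = row A − 12·row B = (14, 1, −12)   [check: 1·350 − 12·28 = 14]
  28 = 2·14 + 0   → remainder 0, stop. gcd = 14 (last nonzero row C).
So gcd(350, 28) = 14, with Bézout identity 1·350 − 12·28 = 14. Containment (⊇): the Bézout identity exhibits 14 as an element of (350, 28), giving (14) ⊆ (350, 28). Containment (⊆): since 14 | 350 and 14 | 28 (350 = 14·25, 28 = 14·2), every Z-linear combination of 350 and 28 is divisible by 14, so (350, 28) ⊆ (14). Therefore (350, 28) = (14), d = 14.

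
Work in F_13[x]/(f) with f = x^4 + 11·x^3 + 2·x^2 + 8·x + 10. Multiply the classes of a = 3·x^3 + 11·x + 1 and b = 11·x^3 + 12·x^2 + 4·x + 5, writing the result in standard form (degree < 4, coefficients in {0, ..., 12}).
a · b ≡ 11·x^3 + 6·x^2 + 4·x + 12 (mod f(x))

Multiply as integer polynomials: a · b = 33·x^6 + 36·x^5 + 133·x^4 + 158·x^3 + 56·x^2 + 59·x + 5. Reducing coefficients mod 13: a · b ≡ 7·x^6 + 10·x^5 + 3·x^4 + 2·x^3 + 4·x^2 + 7·x + 5. Now divide by f(x) = x^4 + 11·x^3 + 2·x^2 + 8·x + 10 in F_13[x], eliminating the leading term at each step:
  leading term 7·x^6: subtract (7·x^2)·f(x) = 7·x^6 + 12·x^5 + x^4 + 4·x^3 + 5·x^2, leaving 11·x^5 + 2·x^4 + 11·x^3 + 12·x^2 + 7·x + 5 (coefficients mod 13)
  leading term 11·x^5: subtract (11·x)·f(x) = 11·x^5 + 4·x^4 + 9·x^3 + 10·x^2 + 6·x, leaving 11·x^4 + 2·x^3 + 2·x^2 + x + 5 (coefficients mod 13)
  leading term 11·x^4: subtract (11)·f(x) = 11·x^4 + 4·x^3 + 9·x^2 + 10·x + 6, leaving 11·x^3 + 6·x^2 + 4·x + 12 (coefficients mod 13)
The degree is now < 4, so this is the remainder. Hence a · b ≡ 11·x^3 + 6·x^2 + 4·x + 12 in F_13[x]/(f).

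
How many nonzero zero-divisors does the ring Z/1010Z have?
Z/1010Z has 609 nonzero zero-divisors

In Z/1010Z each nonzero element is either a unit (gcd with 1010 is 1) or a zero-divisor (gcd > 1). The number of units is φ(1010): factorise 1010 = 2 · 5 · 101, so φ(1010) = (2 − 1) · (5 − 1) · (101 − 1) = 1 · 4 · 100 = 400. The nonzero elements number 1010 − 1 = 1009. Hence the nonzero zero-divisors number 1009 − 400 = 609.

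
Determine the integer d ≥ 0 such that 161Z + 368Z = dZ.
(161, 368) = (23); d = 23

In the PID Z, (a, b) is generated by gcd(a, b). Compute gcd(368, 161) with the extended Euclidean algorithm, tracking rows (r, s, t) with s·368 + t·161 = r:
  row A: (368, 1, 0)   [1·368 + 0·161 = 368]
  row B: (161, 0, 1)   [0·368 + 1·161 = 161]
  368 = 2·161 + 46   → row C = row A − 2·row B = (46, 1, −2)   [check: 1·368 − 2·161 = 46]
  161 = 3·46 + 23   → row D = row B − 3·row C = (23, −3, 7)   [check: −3·368 + 7·161 = 23]
  46 = 2·23 + 0   → remainder 0, stop. gcd = 23 (last nonzero row D).
So gcd(161, 368) = 23, with Bézout identity −3·368 + 7·161 = 23. Containment (⊇): the Bézout identity exhibits 23 as an element of (161, 368), giving (23) ⊆ (161, 368). Containment (⊆): since 23 | 161 and 23 | 368 (161 = 23·7, 368 = 23·16), every Z-linear combination of 161 and 368 is divisible by 23, so (161, 368) ⊆ (23). Therefore (161, 368) = (23), d = 23.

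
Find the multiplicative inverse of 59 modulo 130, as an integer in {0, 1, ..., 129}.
59^(−1) ≡ 119 (mod 130)

Apply the extended Euclidean algorithm to (130, 59), tracking rows (r, s, t) with s·130 + t·59 = r. Each division r_prev = q·r_cur + r_new produces the new row as (previous row) − q·(current row):
  row A: (130, 1, 0)   [1·130 + 0·59 = 130]
  row B: (59, 0, 1)   [0·130 + 1·59 = 59]
  130 = 2·59 + 12   → row C = row A − 2·row B = (12, 1, −2)   [check: 1·130 − 2·59 = 12]
  59 = 4·12 + 11   → row D = row B − 4·row C = (11, −4, 9)   [check: −4·130 + 9·59 = 11]
  12 = 1·11 + 1   → row E = row C − 1·row D = (1, 5, −11)   [check: 5·130 − 11·59 = 1]
  11 = 11·1 + 0   → remainder 0, stop. gcd = 1 (last nonzero row E).
The gcd is 1, so 59 is invertible mod 130. The last nonzero row gives 5·130 − 11·59 = 1, so t = −11. So 59^(−1) ≡ −11 ≡ 119 (mod 130). Verify: 59 · 119 = 7021 ≡ 1 (mod 130). ✓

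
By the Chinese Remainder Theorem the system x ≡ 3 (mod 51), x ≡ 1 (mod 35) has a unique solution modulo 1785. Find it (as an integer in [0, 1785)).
The moduli 51, 35 are pairwise coprime, so by the CRT there is a unique solution mod 51·35 = 1785.
Solve by successive substitution. Start with x ≡ 3 (mod 51).
  Combine with x ≡ 1 (mod 35): write x = 3 + 51·t and require 3 + 51·t ≡ 1 (mod 35), i.e. 51·t ≡ 1 − 3 ≡ 33 (mod 35). Since 51^(−1) ≡ 11 (mod 35) (51 ≡ 16 (mod 35)), t ≡ 11·33 ≡ 13 (mod 35). So x ≡ 3 + 51·13 = 666 (mod 1785).
Unique solution in [0, 1785): x = 666.

Final answer: x ≡ 666 (mod 1785); the representative in [0, 1785) is 666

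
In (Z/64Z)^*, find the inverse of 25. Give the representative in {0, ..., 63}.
Apply the extended Euclidean algorithm to (64, 25), tracking rows (r, s, t) with s·64 + t·25 = r. Each division r_prev = q·r_cur + r_new produces the new row as (previous row) − q·(current row):
  row A: (64, 1, 0)   [1·64 + 0·25 = 64]
  row B: (25, 0, 1)   [0·64 + 1·25 = 25]
  64 = 2·25 + 14   → row C = row A − 2·row B = (14, 1, −2)   [check: 1·64 − 2·25 = 14]
  25 = 1·14 + 11   → row D = row B − 1·row C = (11, −1, 3)   [check: −1·64 + 3·25 = 11]
  14 = 1·11 + 3   → row E = row C − 1·row D = (3, 2, −5)   [check: 2·64 − 5·25 = 3]
  11 = 3·3 + 2   → row F = row D − 3·row E = (2, −7, 18)   [check: −7·64 + 18·25 = 2]
  3 = 1·2 + 1   → row G = row E − 1·row F = (1, 9, −23)   [check: 9·64 − 23·25 = 1]
  2 = 2·1 + 0   → remainder 0, stop. gcd = 1 (last nonzero row G).
The gcd is 1, so 25 is invertible mod 64. The last nonzero row gives 9·64 − 23·25 = 1, so t = −23. So 25^(−1) ≡ −23 ≡ 41 (mod 64). Verify: 25 · 41 = 1025 ≡ 1 (mod 64). ✓

Final answer: 25^(−1) ≡ 41 (mod 64)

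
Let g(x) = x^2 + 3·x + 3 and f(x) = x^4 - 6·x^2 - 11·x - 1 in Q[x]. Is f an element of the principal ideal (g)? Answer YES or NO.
In Q[x] the ideal (g) consists of all multiples of g, so f ∈ (g) iff g | f, i.e. iff the remainder of f on division by g is 0. Divide f by g (g is monic, so eliminate the leading term of the running remainder at each step):
  leading term x^4: subtract (x^2)·g(x) = x^4 + 3·x^3 + 3·x^2, leaving -3·x^3 - 9·x^2 - 11·x - 1
  leading term -3·x^3: subtract (-3·x)·g(x) = -3·x^3 - 9·x^2 - 9·x, leaving -2·x - 1
The remainder r(x) = -2·x - 1 ≠ 0 (and deg r < deg g), so g ∤ f, i.e. f ∉ (g).

Final answer: NO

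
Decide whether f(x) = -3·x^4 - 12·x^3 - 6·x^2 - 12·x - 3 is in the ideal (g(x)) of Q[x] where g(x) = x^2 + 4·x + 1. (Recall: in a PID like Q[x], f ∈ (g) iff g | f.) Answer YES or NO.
YES

In Q[x] the ideal (g) consists of all multiples of g, so f ∈ (g) iff g | f, i.e. iff the remainder of f on division by g is 0. Divide f by g (g is monic, so eliminate the leading term of the running remainder at each step):
  leading term -3·x^4: subtract (-3·x^2)·g(x) = -3·x^4 - 12·x^3 - 3·x^2, leaving -3·x^2 - 12·x - 3
  leading term -3·x^2: subtract (-3)·g(x) = -3·x^2 - 12·x - 3, leaving 0
The remainder is 0, so f(x) = g(x) · h(x) with h(x) = -3·x^2 - 3. Hence g | f, i.e. f ∈ (g).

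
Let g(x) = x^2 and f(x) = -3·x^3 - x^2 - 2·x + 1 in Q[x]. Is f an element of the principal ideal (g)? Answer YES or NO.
In Q[x] the ideal (g) consists of all multiples of g, so f ∈ (g) iff g | f, i.e. iff the remainder of f on division by g is 0. Divide f by g (g is monic, so eliminate the leading term of the running remainder at each step):
  leading term -3·x^3: subtract (-3·x)·g(x) = -3·x^3, leaving -x^2 - 2·x + 1
  leading term -x^2: subtract (-1)·g(x) = -x^2, leaving 1 - 2·x
The remainder r(x) = 1 - 2·x ≠ 0 (and deg r < deg g), so g ∤ f, i.e. f ∉ (g).

Final answer: NO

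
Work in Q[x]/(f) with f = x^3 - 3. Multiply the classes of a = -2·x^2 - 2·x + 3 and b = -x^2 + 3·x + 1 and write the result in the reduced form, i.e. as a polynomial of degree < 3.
First multiply in Q[x] without reducing: a · b = 2·x^4 - 4·x^3 - 11·x^2 + 7·x + 3. Now divide by f(x) = x^3 - 3, eliminating the leading term at each step:
  leading term 2·x^4: subtract (2·x)·f(x) = 2·x^4 - 6·x, leaving -4·x^3 - 11·x^2 + 13·x + 3
  leading term -4·x^3: subtract (-4)·f(x) = 12 - 4·x^3, leaving -11·x^2 + 13·x - 9
The degree is now < 3, so this is the remainder. Hence a · b ≡ -11·x^2 + 13·x - 9 in Q[x]/(f).

Final answer: a · b ≡ -11·x^2 + 13·x - 9 (mod f(x))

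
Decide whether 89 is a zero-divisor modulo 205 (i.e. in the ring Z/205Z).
gcd(89, 205) = 1, so 89 is a unit in Z/205Z (it has a multiplicative inverse). A unit cannot be a zero-divisor: if 89·b ≡ 0 then multiplying both sides by 89^(−1) gives b ≡ 0. So 89 is not a zero-divisor.

Final answer: NO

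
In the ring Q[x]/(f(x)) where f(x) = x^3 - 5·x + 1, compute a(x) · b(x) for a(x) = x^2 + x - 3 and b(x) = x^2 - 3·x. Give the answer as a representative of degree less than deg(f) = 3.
a · b ≡ -x^2 - 2·x + 2 (mod f(x))

First multiply in Q[x] without reducing: a · b = x^4 - 2·x^3 - 6·x^2 + 9·x. Now divide by f(x) = x^3 - 5·x + 1, eliminating the leading term at each step:
  leading term x^4: subtract (x)·f(x) = x^4 - 5·x^2 + x, leaving -2·x^3 - x^2 + 8·x
  leading term -2·x^3: subtract (-2)·f(x) = -2·x^3 + 10·x - 2, leaving -x^2 - 2·x + 2
The degree is now < 3, so this is the remainder. Hence a · b ≡ -x^2 - 2·x + 2 in Q[x]/(f).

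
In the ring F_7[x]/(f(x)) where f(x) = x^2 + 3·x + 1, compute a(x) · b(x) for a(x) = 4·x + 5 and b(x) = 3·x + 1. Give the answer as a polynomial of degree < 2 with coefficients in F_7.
Multiply as integer polynomials: a · b = 12·x^2 + 19·x + 5. Reducing coefficients mod 7: a · b ≡ 5·x^2 + 5·x + 5. Now divide by f(x) = x^2 + 3·x + 1 in F_7[x], eliminating the leading term at each step:
  leading term 5·x^2: subtract (5)·f(x) = 5·x^2 + x + 5, leaving 4·x (coefficients mod 7)
The degree is now < 2, so this is the remainder. Hence a · b ≡ 4·x in F_7[x]/(f).

Final answer: a · b ≡ 4·x (mod f(x))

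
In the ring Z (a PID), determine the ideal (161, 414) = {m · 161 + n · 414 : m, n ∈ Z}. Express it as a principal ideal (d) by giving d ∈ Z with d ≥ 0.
In the PID Z, (a, b) is generated by gcd(a, b). Compute gcd(414, 161) with the extended Euclidean algorithm, tracking rows (r, s, t) with s·414 + t·161 = r:
  row A: (414, 1, 0)   [1·414 + 0·161 = 414]
  row B: (161, 0, 1)   [0·414 + 1·161 = 161]
  414 = 2·161 + 92   → row C = row A − 2·row B = (92, 1, −2)   [check: 1·414 − 2·161 = 92]
  161 = 1·92 + 69   → row D = row B − 1·row C = (69, −1, 3)   [check: −1·414 + 3·161 = 69]
  92 = 1·69 + 23   → row E = row C − 1·row D = (23, 2, −5)   [check: 2·414 − 5·161 = 23]
  69 = 3·23 + 0   → remainder 0, stop. gcd = 23 (last nonzero row E).
So gcd(161, 414) = 23, with Bézout identity 2·414 − 5·161 = 23. Containment (⊇): the Bézout identity exhibits 23 as an element of (161, 414), giving (23) ⊆ (161, 414). Containment (⊆): since 23 | 161 and 23 | 414 (161 = 23·7, 414 = 23·18), every Z-linear combination of 161 and 414 is divisible by 23, so (161, 414) ⊆ (23). Therefore (161, 414) = (23), d = 23.

Final answer: (161, 414) = (23); d = 23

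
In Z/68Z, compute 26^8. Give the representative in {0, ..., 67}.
Use repeated squaring. Binary(8) = 1000. Walk through the bits of the exponent 8 left-to-right: at each bit after the leading one, square the running value, then multiply by 26 if the bit is 1 (always reducing mod 68):
  bit 1 = 1 (leading): start with 26.
  bit 2 = 0: square 26^2 = 676 ≡ 64 (mod 68).
  bit 3 = 0: square 64^2 = 4096 ≡ 16 (mod 68).
  bit 4 = 0: square 16^2 = 256 ≡ 52 (mod 68).
Final value: 26^8 ≡ 52 (mod 68).

Final answer: 52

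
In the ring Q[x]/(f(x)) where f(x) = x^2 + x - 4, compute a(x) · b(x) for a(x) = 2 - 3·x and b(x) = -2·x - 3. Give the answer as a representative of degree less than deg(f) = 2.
a · b ≡ 18 - x (mod f(x))

First multiply in Q[x] without reducing: a · b = 6·x^2 + 5·x - 6. Now divide by f(x) = x^2 + x - 4, eliminating the leading term at each step:
  leading term 6·x^2: subtract (6)·f(x) = 6·x^2 + 6·x - 24, leaving 18 - x
The degree is now < 2, so this is the remainder. Hence a · b ≡ 18 - x in Q[x]/(f).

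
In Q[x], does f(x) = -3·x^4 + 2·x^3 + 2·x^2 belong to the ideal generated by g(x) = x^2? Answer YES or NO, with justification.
YES

In Q[x] the ideal (g) consists of all multiples of g, so f ∈ (g) iff g | f, i.e. iff the remainder of f on division by g is 0. Divide f by g (g is monic, so eliminate the leading term of the running remainder at each step):
  leading term -3·x^4: subtract (-3·x^2)·g(x) = -3·x^4, leaving 2·x^3 + 2·x^2
  leading term 2·x^3: subtract (2·x)·g(x) = 2·x^3, leaving 2·x^2
  leading term 2·x^2: subtract (2)·g(x) = 2·x^2, leaving 0
The remainder is 0, so f(x) = g(x) · h(x) with h(x) = -3·x^2 + 2·x + 2. Hence g | f, i.e. f ∈ (g).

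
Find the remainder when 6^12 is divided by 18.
Use repeated squaring. Binary(12) = 1100. Walk through the bits of the exponent 12 left-to-right: at each bit after the leading one, square the running value, then multiply by 6 if the bit is 1 (always reducing mod 18):
  bit 1 = 1 (leading): start with 6.
  bit 2 = 1: square 6^2 = 36 ≡ 0; bit is 1, so multiply 0·6 = 0 (mod 18).
  bit 3 = 0: square 0^2 = 0 (mod 18).
  bit 4 = 0: square 0^2 = 0 (mod 18).
Final value: 6^12 ≡ 0 (mod 18).

Final answer: 0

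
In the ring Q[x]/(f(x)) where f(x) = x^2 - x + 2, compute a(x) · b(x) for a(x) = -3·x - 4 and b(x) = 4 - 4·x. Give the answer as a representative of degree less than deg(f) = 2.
a · b ≡ 16·x - 40 (mod f(x))

First multiply in Q[x] without reducing: a · b = 12·x^2 + 4·x - 16. Now divide by f(x) = x^2 - x + 2, eliminating the leading term at each step:
  leading term 12·x^2: subtract (12)·f(x) = 12·x^2 - 12·x + 24, leaving 16·x - 40
The degree is now < 2, so this is the remainder. Hence a · b ≡ 16·x - 40 in Q[x]/(f).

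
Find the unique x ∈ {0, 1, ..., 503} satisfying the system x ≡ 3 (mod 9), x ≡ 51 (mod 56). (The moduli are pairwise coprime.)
x ≡ 219 (mod 504); the representative in [0, 504) is 219

The moduli 9, 56 are pairwise coprime, so by the CRT there is a unique solution mod 9·56 = 504.
Solve by successive substitution. Start with x ≡ 3 (mod 9).
  Combine with x ≡ 51 (mod 56): write x = 3 + 9·t and require 3 + 9·t ≡ 51 (mod 56), i.e. 9·t ≡ 51 − 3 ≡ 48 (mod 56). Since 9^(−1) ≡ 25 (mod 56), t ≡ 25·48 ≡ 24 (mod 56). So x ≡ 3 + 9·24 = 219 (mod 504).
Unique solution in [0, 504): x = 219.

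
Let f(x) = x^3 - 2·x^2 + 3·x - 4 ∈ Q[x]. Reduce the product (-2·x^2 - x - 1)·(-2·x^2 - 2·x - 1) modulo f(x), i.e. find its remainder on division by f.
First multiply in Q[x] without reducing: a · b = 4·x^4 + 6·x^3 + 6·x^2 + 3·x + 1. Now divide by f(x) = x^3 - 2·x^2 + 3·x - 4, eliminating the leading term at each step:
  leading term 4·x^4: subtract (4·x)·f(x) = 4·x^4 - 8·x^3 + 12·x^2 - 16·x, leaving 14·x^3 - 6·x^2 + 19·x + 1
  leading term 14·x^3: subtract (14)·f(x) = 14·x^3 - 28·x^2 + 42·x - 56, leaving 22·x^2 - 23·x + 57
The degree is now < 3, so this is the remainder. Hence a · b ≡ 22·x^2 - 23·x + 57 in Q[x]/(f).

Final answer: a · b ≡ 22·x^2 - 23·x + 57 (mod f(x))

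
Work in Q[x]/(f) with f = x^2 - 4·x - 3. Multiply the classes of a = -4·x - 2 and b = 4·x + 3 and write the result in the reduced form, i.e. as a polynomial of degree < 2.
a · b ≡ -84·x - 54 (mod f(x))

First multiply in Q[x] without reducing: a · b = -16·x^2 - 20·x - 6. Now divide by f(x) = x^2 - 4·x - 3, eliminating the leading term at each step:
  leading term -16·x^2: subtract (-16)·f(x) = -16·x^2 + 64·x + 48, leaving -84·x - 54
The degree is now < 2, so this is the remainder. Hence a · b ≡ -84·x - 54 in Q[x]/(f).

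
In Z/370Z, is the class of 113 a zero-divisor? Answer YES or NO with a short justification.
gcd(113, 370) = 1, so 113 is a unit in Z/370Z (it has a multiplicative inverse). A unit cannot be a zero-divisor: if 113·b ≡ 0 then multiplying both sides by 113^(−1) gives b ≡ 0. So 113 is not a zero-divisor.

Final answer: NO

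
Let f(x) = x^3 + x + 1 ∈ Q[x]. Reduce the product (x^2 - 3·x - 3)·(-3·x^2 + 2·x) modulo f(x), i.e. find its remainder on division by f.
First multiply in Q[x] without reducing: a · b = -3·x^4 + 11·x^3 + 3·x^2 - 6·x. Now divide by f(x) = x^3 + x + 1, eliminating the leading term at each step:
  leading term -3·x^4: subtract (-3·x)·f(x) = -3·x^4 - 3·x^2 - 3·x, leaving 11·x^3 + 6·x^2 - 3·x
  leading term 11·x^3: subtract (11)·f(x) = 11·x^3 + 11·x + 11, leaving 6·x^2 - 14·x - 11
The degree is now < 3, so this is the remainder. Hence a · b ≡ 6·x^2 - 14·x - 11 in Q[x]/(f).

Final answer: a · b ≡ 6·x^2 - 14·x - 11 (mod f(x))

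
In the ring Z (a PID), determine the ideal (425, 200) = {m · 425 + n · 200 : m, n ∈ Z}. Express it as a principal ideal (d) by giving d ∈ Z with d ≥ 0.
(425, 200) = (25); d = 25

In the PID Z, (a, b) is generated by gcd(a, b). Compute gcd(425, 200) with the extended Euclidean algorithm, tracking rows (r, s, t) with s·425 + t·200 = r:
  row A: (425, 1, 0)   [1·425 + 0·200 = 425]
  row B: (200, 0, 1)   [0·425 + 1·200 = 200]
  425 = 2·200 + 25   → row C = row A − 2·row B = (25, 1, −2)   [check: 1·425 − 2·200 = 25]
  200 = 8·25 + 0   → remainder 0, stop. gcd = 25 (last nonzero row C).
So gcd(425, 200) = 25, with Bézout identity 1·425 − 2·200 = 25. Containment (⊇): the Bézout identity exhibits 25 as an element of (425, 200), giving (25) ⊆ (425, 200). Containment (⊆): since 25 | 425 and 25 | 200 (425 = 25·17, 200 = 25·8), every Z-linear combination of 425 and 200 is divisible by 25, so (425, 200) ⊆ (25). Therefore (425, 200) = (25), d = 25.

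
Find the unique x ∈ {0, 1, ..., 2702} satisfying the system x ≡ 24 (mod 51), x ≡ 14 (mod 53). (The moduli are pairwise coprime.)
The moduli 51, 53 are pairwise coprime, so by the CRT there is a unique solution mod 51·53 = 2703.
Solve by successive substitution. Start with x ≡ 24 (mod 51).
  Combine with x ≡ 14 (mod 53): write x = 24 + 51·t and require 24 + 51·t ≡ 14 (mod 53), i.e. 51·t ≡ 14 − 24 ≡ 43 (mod 53). Since 51^(−1) ≡ 26 (mod 53), t ≡ 26·43 ≡ 5 (mod 53). So x ≡ 24 + 51·5 = 279 (mod 2703).
Unique solution in [0, 2703): x = 279.

Final answer: x ≡ 279 (mod 2703); the representative in [0, 2703) is 279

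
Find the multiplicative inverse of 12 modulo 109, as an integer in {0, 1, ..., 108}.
Apply the extended Euclidean algorithm to (109, 12), tracking rows (r, s, t) with s·109 + t·12 = r. Each division r_prev = q·r_cur + r_new produces the new row as (previous row) − q·(current row):
  row A: (109, 1, 0)   [1·109 + 0·12 = 109]
  row B: (12, 0, 1)   [0·109 + 1·12 = 12]
  109 = 9·12 + 1   → row C = row A − 9·row B = (1, 1, −9)   [check: 1·109 − 9·12 = 1]
  12 = 12·1 + 0   → remainder 0, stop. gcd = 1 (last nonzero row C).
The gcd is 1, so 12 is invertible mod 109. The last nonzero row gives 1·109 − 9·12 = 1, so t = −9. So 12^(−1) ≡ −9 ≡ 100 (mod 109). Verify: 12 · 100 = 1200 ≡ 1 (mod 109). ✓

Final answer: 12^(−1) ≡ 100 (mod 109)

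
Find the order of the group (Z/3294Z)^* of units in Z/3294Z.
|(Z/3294Z)^*| = 1080

(Z/3294Z)^* consists of the classes a with gcd(a, 3294) = 1, so its order is φ(3294). φ is multiplicative, with φ(p^e) = p^e − p^(e−1). Factorise 3294 = 2 · 3^3 · 61. Then
  φ(3294) = (2 − 1) · (3^3 − 3^2) · (61 − 1) = 1 · 18 · 60 = 1080.
Thus |(Z/3294Z)^*| = 1080.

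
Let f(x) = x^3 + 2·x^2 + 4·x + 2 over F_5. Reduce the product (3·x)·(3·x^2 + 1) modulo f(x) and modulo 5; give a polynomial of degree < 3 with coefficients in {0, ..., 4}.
Multiply as integer polynomials: a · b = 9·x^3 + 3·x. Reducing coefficients mod 5: a · b ≡ 4·x^3 + 3·x. Now divide by f(x) = x^3 + 2·x^2 + 4·x + 2 in F_5[x], eliminating the leading term at each step:
  leading term 4·x^3: subtract (4)·f(x) = 4·x^3 + 3·x^2 + x + 3, leaving 2·x^2 + 2·x + 2 (coefficients mod 5)
The degree is now < 3, so this is the remainder. Hence a · b ≡ 2·x^2 + 2·x + 2 in F_5[x]/(f).

Final answer: a · b ≡ 2·x^2 + 2·x + 2 (mod f(x))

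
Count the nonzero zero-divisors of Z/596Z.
Z/596Z has 299 nonzero zero-divisors

In Z/596Z each nonzero element is either a unit (gcd with 596 is 1) or a zero-divisor (gcd > 1). The number of units is φ(596): factorise 596 = 2^2 · 149, so φ(596) = (2^2 − 2^1) · (149 − 1) = 2 · 148 = 296. The nonzero elements number 596 − 1 = 595. Hence the nonzero zero-divisors number 595 − 296 = 299.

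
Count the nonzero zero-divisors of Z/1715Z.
Z/1715Z has 538 nonzero zero-divisors

In Z/1715Z each nonzero element is either a unit (gcd with 1715 is 1) or a zero-divisor (gcd > 1). The number of units is φ(1715): factorise 1715 = 5 · 7^3, so φ(1715) = (5 − 1) · (7^3 − 7^2) = 4 · 294 = 1176. The nonzero elements number 1715 − 1 = 1714. Hence the nonzero zero-divisors number 1714 − 1176 = 538.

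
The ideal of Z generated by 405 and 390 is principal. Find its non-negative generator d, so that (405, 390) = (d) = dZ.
In the PID Z, (a, b) is generated by gcd(a, b). Compute gcd(405, 390) with the extended Euclidean algorithm, tracking rows (r, s, t) with s·405 + t·390 = r:
  row A: (405, 1, 0)   [1·405 + 0·390 = 405]
  row B: (390, 0, 1)   [0·405 + 1·390 = 390]
  405 = 1·390 + 15   → row C = row A − 1·row B = (15, 1, −1)   [check: 1·405 − 1·390 = 15]
  390 = 26·15 + 0   → remainder 0, stop. gcd = 15 (last nonzero row C).
So gcd(405, 390) = 15, with Bézout identity 1·405 − 1·390 = 15. Containment (⊇): the Bézout identity exhibits 15 as an element of (405, 390), giving (15) ⊆ (405, 390). Containment (⊆): since 15 | 405 and 15 | 390 (405 = 15·27, 390 = 15·26), every Z-linear combination of 405 and 390 is divisible by 15, so (405, 390) ⊆ (15). Therefore (405, 390) = (15), d = 15.

Final answer: (405, 390) = (15); d = 15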